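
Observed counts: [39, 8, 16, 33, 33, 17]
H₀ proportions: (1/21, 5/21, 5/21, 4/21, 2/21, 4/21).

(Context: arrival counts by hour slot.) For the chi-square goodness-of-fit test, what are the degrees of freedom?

degrees of freedom = 5

df = k − 1 = 6 − 1 = 5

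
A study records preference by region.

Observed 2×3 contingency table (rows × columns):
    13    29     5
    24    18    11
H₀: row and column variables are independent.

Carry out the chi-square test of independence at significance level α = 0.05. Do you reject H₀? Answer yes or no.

reject H₀: yes

Row totals [47, 53], col totals [37, 47, 16], n=100
χ² = (13−17.39)²/17.39 + (29−22.09)²/22.09 + (5−7.52)²/7.52 + (24−19.61)²/19.61 + (18−24.91)²/24.91 + (11−8.48)²/8.48 = 7.7627
df = 2
p-value (upper-tail) = 0.02062
At α=0.05: p < α → reject H₀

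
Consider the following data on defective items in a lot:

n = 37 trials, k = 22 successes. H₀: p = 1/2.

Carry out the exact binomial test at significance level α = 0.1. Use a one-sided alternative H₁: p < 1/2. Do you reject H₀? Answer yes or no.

reject H₀: no

Exact binomial: n=37, k=22, p₀=1/2=0.5000
P(X≤22) from Σ C(n,i)·p₀^i·(1−p₀)^(n−i)
p-value (one-sided, H₁ less) = 0.90613
At α=0.1: p ≥ α → fail to reject H₀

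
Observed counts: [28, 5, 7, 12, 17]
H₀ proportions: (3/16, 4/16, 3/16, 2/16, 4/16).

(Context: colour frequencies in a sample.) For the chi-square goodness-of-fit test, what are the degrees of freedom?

df = k − 1 = 5 − 1 = 4

degrees of freedom = 4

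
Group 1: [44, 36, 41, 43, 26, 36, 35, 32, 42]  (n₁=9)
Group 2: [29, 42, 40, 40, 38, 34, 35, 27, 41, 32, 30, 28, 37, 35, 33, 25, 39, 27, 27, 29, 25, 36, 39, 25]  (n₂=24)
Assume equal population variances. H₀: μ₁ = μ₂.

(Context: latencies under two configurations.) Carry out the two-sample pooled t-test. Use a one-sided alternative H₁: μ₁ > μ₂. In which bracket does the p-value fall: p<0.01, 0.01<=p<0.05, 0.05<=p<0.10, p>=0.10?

x̄₁=37.222, s₁=5.890, n₁=9
x̄₂=33.042, s₂=5.676, n₂=24
s_p² = [8·5.890² + 23·5.676²]/31 = 32.8553
SE = √(s_p²·(1/9+1/24)) = 2.2404
t = (37.222−33.042)/2.2404 = 1.8660
df = 31
p-value (one-sided, H₁ greater) = 0.03577
→ bracket: 0.01<=p<0.05

p-value bracket: 0.01<=p<0.05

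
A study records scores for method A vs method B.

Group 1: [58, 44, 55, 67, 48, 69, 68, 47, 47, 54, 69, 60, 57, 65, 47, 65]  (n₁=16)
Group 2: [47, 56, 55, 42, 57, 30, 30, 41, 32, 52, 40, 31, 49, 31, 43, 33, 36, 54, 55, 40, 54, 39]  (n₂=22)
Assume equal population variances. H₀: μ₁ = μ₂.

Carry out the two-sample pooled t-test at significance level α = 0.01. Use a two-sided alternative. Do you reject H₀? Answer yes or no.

x̄₁=57.500, s₁=8.967, n₁=16
x̄₂=43.045, s₂=9.668, n₂=22
s_p² = [15·8.967² + 21·9.668²]/36 = 88.0265
SE = √(s_p²·(1/16+1/22)) = 3.0827
t = (57.500−43.045)/3.0827 = 4.6890
df = 36
p-value (two-sided) = 0.00004
At α=0.01: p < α → reject H₀

reject H₀: yes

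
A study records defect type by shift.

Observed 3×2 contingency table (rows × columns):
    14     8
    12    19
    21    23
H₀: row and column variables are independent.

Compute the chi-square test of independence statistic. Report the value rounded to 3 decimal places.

test statistic = 3.218

Row totals [22, 31, 44], col totals [47, 50], n=97
χ² = (14−10.66)²/10.66 + (8−11.34)²/11.34 + (12−15.02)²/15.02 + (19−15.98)²/15.98 + (21−21.32)²/21.32 + (23−22.68)²/22.68 = 3.2182
df = 2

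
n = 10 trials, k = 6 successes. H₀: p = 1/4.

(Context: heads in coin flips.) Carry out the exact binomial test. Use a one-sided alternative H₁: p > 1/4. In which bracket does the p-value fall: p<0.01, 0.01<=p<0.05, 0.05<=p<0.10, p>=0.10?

p-value bracket: 0.01<=p<0.05

Exact binomial: n=10, k=6, p₀=1/4=0.2500
P(X≥6) from Σ C(n,i)·p₀^i·(1−p₀)^(n−i)
p-value (one-sided, H₁ greater) = 0.01973
→ bracket: 0.01<=p<0.05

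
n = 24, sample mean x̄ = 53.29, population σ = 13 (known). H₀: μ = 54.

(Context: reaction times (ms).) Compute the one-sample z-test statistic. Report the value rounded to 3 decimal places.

test statistic = -0.268

SE = σ/√n = 13/√24 = 2.6536
z = (x̄−μ₀)/SE = (53.29−54)/2.6536 = -0.2676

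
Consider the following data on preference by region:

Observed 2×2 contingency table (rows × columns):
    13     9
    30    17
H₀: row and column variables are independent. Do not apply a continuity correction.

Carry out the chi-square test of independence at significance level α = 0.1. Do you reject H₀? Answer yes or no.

reject H₀: no

Row totals [22, 47], col totals [43, 26], n=69
χ² = (13−13.71)²/13.71 + (9−8.29)²/8.29 + (30−29.29)²/29.29 + (17−17.71)²/17.71 = 0.1433
df = 1
p-value (upper-tail) = 0.70501
At α=0.1: p ≥ α → fail to reject H₀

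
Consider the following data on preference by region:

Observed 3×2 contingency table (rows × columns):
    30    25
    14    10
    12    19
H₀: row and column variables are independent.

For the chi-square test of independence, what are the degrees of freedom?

degrees of freedom = 2

df = (r−1)(c−1) = (3−1)·(2−1) = 2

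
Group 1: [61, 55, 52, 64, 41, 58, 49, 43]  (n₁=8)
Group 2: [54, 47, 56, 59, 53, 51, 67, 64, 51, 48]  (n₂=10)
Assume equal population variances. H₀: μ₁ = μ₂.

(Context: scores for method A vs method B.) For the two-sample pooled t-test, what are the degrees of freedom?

degrees of freedom = 16

df = n₁ + n₂ − 2 = 8 + 10 − 2 = 16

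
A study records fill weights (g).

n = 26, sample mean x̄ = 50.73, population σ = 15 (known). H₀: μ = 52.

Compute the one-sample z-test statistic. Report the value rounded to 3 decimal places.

SE = σ/√n = 15/√26 = 2.9417
z = (x̄−μ₀)/SE = (50.73−52)/2.9417 = -0.4317

test statistic = -0.432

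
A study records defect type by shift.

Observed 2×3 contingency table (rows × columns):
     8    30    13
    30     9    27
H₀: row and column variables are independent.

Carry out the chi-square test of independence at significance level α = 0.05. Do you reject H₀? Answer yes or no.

reject H₀: yes

Row totals [51, 66], col totals [38, 39, 40], n=117
χ² = (8−16.56)²/16.56 + (30−17.00)²/17.00 + (13−17.44)²/17.44 + (30−21.44)²/21.44 + (9−22.00)²/22.00 + (27−22.56)²/22.56 = 27.4730
df = 2
p-value (upper-tail) = 0.00000
At α=0.05: p < α → reject H₀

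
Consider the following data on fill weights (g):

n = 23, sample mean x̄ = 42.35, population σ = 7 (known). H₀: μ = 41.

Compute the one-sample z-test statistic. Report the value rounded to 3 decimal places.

SE = σ/√n = 7/√23 = 1.4596
z = (x̄−μ₀)/SE = (42.35−41)/1.4596 = 0.9249

test statistic = 0.925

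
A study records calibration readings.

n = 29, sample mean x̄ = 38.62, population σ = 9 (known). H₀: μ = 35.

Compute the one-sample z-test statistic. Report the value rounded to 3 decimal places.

test statistic = 2.166

SE = σ/√n = 9/√29 = 1.6713
z = (x̄−μ₀)/SE = (38.62−35)/1.6713 = 2.1660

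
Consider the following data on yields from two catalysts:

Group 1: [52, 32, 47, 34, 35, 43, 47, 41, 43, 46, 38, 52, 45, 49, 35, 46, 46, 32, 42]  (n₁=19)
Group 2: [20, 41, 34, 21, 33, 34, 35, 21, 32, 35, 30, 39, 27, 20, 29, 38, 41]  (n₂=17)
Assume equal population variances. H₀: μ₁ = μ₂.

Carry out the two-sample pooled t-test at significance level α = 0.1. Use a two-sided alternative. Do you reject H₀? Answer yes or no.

reject H₀: yes

x̄₁=42.368, s₁=6.388, n₁=19
x̄₂=31.176, s₂=7.204, n₂=17
s_p² = [18·6.388² + 16·7.204²]/34 = 46.0262
SE = √(s_p²·(1/19+1/17)) = 2.2649
t = (42.368−31.176)/2.2649 = 4.9414
df = 34
p-value (two-sided) = 0.00002
At α=0.1: p < α → reject H₀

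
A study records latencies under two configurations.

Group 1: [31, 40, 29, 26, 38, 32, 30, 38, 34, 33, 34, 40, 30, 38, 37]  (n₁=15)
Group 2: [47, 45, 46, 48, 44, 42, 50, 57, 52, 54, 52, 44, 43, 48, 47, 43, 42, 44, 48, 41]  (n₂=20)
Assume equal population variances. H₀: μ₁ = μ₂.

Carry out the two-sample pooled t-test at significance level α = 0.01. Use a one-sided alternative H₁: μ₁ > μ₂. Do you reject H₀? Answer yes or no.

reject H₀: no

x̄₁=34.000, s₁=4.342, n₁=15
x̄₂=46.850, s₂=4.356, n₂=20
s_p² = [14·4.342² + 19·4.356²]/33 = 18.9258
SE = √(s_p²·(1/15+1/20)) = 1.4859
t = (34.000−46.850)/1.4859 = -8.6477
df = 33
p-value (one-sided, H₁ greater) = 1.00000
At α=0.01: p ≥ α → fail to reject H₀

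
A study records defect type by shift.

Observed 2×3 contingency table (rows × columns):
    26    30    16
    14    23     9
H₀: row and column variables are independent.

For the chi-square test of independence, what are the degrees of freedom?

df = (r−1)(c−1) = (2−1)·(3−1) = 2

degrees of freedom = 2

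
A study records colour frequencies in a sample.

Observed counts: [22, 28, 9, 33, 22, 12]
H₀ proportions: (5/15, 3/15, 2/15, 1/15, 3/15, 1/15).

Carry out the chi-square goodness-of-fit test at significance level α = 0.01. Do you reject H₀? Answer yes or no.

n = 126; E_i = n·p_i = [42.00, 25.20, 16.80, 8.40, 25.20, 8.40]
χ² = (22−42.00)²/42.00 + (28−25.20)²/25.20 + (9−16.80)²/16.80 + (33−8.40)²/8.40 + (22−25.20)²/25.20 + (12−8.40)²/8.40 = 87.4484
df = 5
p-value (upper-tail) = 0.00000
At α=0.01: p < α → reject H₀

reject H₀: yes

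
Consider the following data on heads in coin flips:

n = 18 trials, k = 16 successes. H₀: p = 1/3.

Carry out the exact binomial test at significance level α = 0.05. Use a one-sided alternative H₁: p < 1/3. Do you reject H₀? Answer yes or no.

Exact binomial: n=18, k=16, p₀=1/3=0.3333
P(X≤16) from Σ C(n,i)·p₀^i·(1−p₀)^(n−i)
p-value (one-sided, H₁ less) = 1.00000
At α=0.05: p ≥ α → fail to reject H₀

reject H₀: no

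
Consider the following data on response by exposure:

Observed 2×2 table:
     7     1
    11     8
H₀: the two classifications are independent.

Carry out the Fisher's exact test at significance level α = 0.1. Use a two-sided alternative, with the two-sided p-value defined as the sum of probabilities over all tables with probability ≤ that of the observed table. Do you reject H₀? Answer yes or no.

Margins: r₁=8, r₂=19, c₁=18, c₂=9, n=27
p_obs = C(8,7)·C(19,11)/C(27,18); sum pmf over tables with pmf ≤ p_obs
p-value (two-sided) = 0.20112
At α=0.1: p ≥ α → fail to reject H₀

reject H₀: no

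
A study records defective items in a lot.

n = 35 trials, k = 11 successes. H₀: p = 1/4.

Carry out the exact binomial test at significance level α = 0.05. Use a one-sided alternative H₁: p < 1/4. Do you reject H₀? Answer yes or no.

Exact binomial: n=35, k=11, p₀=1/4=0.2500
P(X≤11) from Σ C(n,i)·p₀^i·(1−p₀)^(n−i)
p-value (one-sided, H₁ less) = 0.85789
At α=0.05: p ≥ α → fail to reject H₀

reject H₀: no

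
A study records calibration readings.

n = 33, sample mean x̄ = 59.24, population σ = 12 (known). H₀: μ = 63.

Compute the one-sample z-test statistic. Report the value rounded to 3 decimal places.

SE = σ/√n = 12/√33 = 2.0889
z = (x̄−μ₀)/SE = (59.24−63)/2.0889 = -1.8000

test statistic = -1.800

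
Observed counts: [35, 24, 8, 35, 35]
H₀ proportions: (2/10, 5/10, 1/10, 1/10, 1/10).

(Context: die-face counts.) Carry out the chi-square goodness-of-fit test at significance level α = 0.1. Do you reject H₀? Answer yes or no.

n = 137; E_i = n·p_i = [27.40, 68.50, 13.70, 13.70, 13.70]
χ² = (35−27.40)²/27.40 + (24−68.50)²/68.50 + (8−13.70)²/13.70 + (35−13.70)²/13.70 + (35−13.70)²/13.70 = 99.6204
df = 4
p-value (upper-tail) = 0.00000
At α=0.1: p < α → reject H₀

reject H₀: yes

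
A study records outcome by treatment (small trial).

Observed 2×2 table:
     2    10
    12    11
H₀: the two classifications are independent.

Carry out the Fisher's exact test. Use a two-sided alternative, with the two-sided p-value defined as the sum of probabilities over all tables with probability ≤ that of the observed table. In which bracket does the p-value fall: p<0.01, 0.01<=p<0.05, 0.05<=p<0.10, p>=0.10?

p-value bracket: 0.05<=p<0.10

Margins: r₁=12, r₂=23, c₁=14, c₂=21, n=35
p_obs = C(12,2)·C(23,12)/C(35,14); sum pmf over tables with pmf ≤ p_obs
p-value (two-sided) = 0.06973
→ bracket: 0.05<=p<0.10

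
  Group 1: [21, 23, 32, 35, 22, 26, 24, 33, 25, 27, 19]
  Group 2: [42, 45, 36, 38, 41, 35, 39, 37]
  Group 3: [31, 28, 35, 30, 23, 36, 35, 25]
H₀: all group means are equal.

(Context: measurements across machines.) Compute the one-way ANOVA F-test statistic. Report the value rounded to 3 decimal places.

test statistic = 18.573

Group means [26.09, 39.12, 30.38], grand mean 31.222
SSB = Σnᵢ(x̄ᵢ−x̄)² = 795.008; SSW = ΣΣ(x−x̄ᵢ)² = 513.659
MSB = 795.008/2 = 397.5038; MSW = 513.659/24 = 21.4025
F = MSB/MSW = 18.5728
df = (2, 24)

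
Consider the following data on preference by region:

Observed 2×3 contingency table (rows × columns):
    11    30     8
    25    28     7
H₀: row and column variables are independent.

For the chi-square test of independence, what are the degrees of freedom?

degrees of freedom = 2

df = (r−1)(c−1) = (2−1)·(3−1) = 2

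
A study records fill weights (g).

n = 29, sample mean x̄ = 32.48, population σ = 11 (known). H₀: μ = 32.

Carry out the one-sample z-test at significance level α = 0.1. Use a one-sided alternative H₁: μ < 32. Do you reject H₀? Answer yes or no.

SE = σ/√n = 11/√29 = 2.0426
z = (x̄−μ₀)/SE = (32.48−32)/2.0426 = 0.2350
p-value (one-sided, H₁ less) = 0.59289
At α=0.1: p ≥ α → fail to reject H₀

reject H₀: no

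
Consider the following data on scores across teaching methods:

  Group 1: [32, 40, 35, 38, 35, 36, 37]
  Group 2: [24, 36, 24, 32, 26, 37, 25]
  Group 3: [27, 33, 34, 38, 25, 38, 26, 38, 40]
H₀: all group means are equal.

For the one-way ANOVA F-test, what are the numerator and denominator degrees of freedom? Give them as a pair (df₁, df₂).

k = 3 groups, N = 23 total
df = (k−1, N−k) = (3−1, 23−3) = (2, 20)

degrees of freedom = [2, 20]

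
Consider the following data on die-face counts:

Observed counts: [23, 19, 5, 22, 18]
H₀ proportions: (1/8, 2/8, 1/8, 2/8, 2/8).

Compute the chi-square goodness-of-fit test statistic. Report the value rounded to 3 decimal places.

n = 87; E_i = n·p_i = [10.88, 21.75, 10.88, 21.75, 21.75]
χ² = (23−10.88)²/10.88 + (19−21.75)²/21.75 + (5−10.88)²/10.88 + (22−21.75)²/21.75 + (18−21.75)²/21.75 = 17.6897
df = 4

test statistic = 17.690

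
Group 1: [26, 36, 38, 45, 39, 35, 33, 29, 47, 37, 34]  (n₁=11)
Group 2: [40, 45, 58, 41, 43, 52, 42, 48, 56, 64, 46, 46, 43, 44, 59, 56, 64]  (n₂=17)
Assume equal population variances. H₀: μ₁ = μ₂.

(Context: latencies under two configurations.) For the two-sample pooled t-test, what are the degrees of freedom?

df = n₁ + n₂ − 2 = 11 + 17 − 2 = 26

degrees of freedom = 26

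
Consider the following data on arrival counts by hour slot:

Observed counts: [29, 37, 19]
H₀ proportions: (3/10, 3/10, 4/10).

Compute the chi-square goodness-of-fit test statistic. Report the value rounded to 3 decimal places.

n = 85; E_i = n·p_i = [25.50, 25.50, 34.00]
χ² = (29−25.50)²/25.50 + (37−25.50)²/25.50 + (19−34.00)²/34.00 = 12.2843
df = 2

test statistic = 12.284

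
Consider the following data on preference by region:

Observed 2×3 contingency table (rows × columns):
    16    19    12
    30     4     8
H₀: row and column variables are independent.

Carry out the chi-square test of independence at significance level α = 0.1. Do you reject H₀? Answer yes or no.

Row totals [47, 42], col totals [46, 23, 20], n=89
χ² = (16−24.29)²/24.29 + (19−12.15)²/12.15 + (12−10.56)²/10.56 + (30−21.71)²/21.71 + (4−10.85)²/10.85 + (8−9.44)²/9.44 = 14.6087
df = 2
p-value (upper-tail) = 0.00067
At α=0.1: p < α → reject H₀

reject H₀: yes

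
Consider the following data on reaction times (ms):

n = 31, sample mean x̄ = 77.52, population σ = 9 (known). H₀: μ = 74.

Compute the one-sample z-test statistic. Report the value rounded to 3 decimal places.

test statistic = 2.178

SE = σ/√n = 9/√31 = 1.6164
z = (x̄−μ₀)/SE = (77.52−74)/1.6164 = 2.1776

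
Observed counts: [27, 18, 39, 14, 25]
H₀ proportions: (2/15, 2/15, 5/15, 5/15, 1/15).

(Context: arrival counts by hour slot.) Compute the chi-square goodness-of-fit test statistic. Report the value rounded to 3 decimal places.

test statistic = 59.305

n = 123; E_i = n·p_i = [16.40, 16.40, 41.00, 41.00, 8.20]
χ² = (27−16.40)²/16.40 + (18−16.40)²/16.40 + (39−41.00)²/41.00 + (14−41.00)²/41.00 + (25−8.20)²/8.20 = 59.3049
df = 4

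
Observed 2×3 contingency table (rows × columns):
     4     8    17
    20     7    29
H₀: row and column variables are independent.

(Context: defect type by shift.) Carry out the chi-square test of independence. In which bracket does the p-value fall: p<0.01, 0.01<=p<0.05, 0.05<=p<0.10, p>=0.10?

p-value bracket: 0.05<=p<0.10

Row totals [29, 56], col totals [24, 15, 46], n=85
χ² = (4−8.19)²/8.19 + (8−5.12)²/5.12 + (17−15.69)²/15.69 + (20−15.81)²/15.81 + (7−9.88)²/9.88 + (29−30.31)²/30.31 = 5.8807
df = 2
p-value (upper-tail) = 0.05285
→ bracket: 0.05<=p<0.10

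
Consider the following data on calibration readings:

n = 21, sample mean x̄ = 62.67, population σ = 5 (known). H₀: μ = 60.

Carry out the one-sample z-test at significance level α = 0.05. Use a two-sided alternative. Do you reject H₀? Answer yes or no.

SE = σ/√n = 5/√21 = 1.0911
z = (x̄−μ₀)/SE = (62.67−60)/1.0911 = 2.4471
p-value (two-sided) = 0.01440
At α=0.05: p < α → reject H₀

reject H₀: yes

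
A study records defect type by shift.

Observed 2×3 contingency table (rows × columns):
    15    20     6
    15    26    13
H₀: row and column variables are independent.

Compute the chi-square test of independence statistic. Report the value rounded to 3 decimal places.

Row totals [41, 54], col totals [30, 46, 19], n=95
χ² = (15−12.95)²/12.95 + (20−19.85)²/19.85 + (6−8.20)²/8.20 + (15−17.05)²/17.05 + (26−26.15)²/26.15 + (13−10.80)²/10.80 = 1.6128
df = 2

test statistic = 1.613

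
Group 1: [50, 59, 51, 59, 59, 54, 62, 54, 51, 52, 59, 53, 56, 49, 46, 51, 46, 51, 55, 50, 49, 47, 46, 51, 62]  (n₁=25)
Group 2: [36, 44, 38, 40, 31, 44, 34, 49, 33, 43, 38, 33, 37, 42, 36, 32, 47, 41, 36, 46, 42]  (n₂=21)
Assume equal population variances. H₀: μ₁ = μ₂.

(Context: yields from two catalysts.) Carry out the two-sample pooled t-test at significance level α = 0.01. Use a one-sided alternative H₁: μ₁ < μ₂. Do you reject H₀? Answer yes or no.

x̄₁=52.880, s₁=4.893, n₁=25
x̄₂=39.143, s₂=5.218, n₂=21
s_p² = [24·4.893² + 20·5.218²]/44 = 25.4366
SE = √(s_p²·(1/25+1/21)) = 1.4929
t = (52.880−39.143)/1.4929 = 9.2017
df = 44
p-value (one-sided, H₁ less) = 1.00000
At α=0.01: p ≥ α → fail to reject H₀

reject H₀: no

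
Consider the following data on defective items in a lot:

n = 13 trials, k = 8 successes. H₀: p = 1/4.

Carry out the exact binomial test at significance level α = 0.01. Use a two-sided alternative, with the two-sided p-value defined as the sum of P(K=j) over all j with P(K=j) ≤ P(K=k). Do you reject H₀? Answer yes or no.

Exact binomial: n=13, k=8, p₀=1/4=0.2500
P(X=j) = C(n,j)·p₀^j·(1−p₀)^(n−j); p = Σ P(X=j) over j with P(X=j) ≤ P(X=8)
p-value (two-sided) = 0.00565
At α=0.01: p < α → reject H₀

reject H₀: yes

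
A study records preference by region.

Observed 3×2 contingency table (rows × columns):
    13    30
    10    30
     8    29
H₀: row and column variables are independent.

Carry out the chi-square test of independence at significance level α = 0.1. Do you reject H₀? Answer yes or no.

reject H₀: no

Row totals [43, 40, 37], col totals [31, 89], n=120
χ² = (13−11.11)²/11.11 + (30−31.89)²/31.89 + (10−10.33)²/10.33 + (30−29.67)²/29.67 + (8−9.56)²/9.56 + (29−27.44)²/27.44 = 0.7914
df = 2
p-value (upper-tail) = 0.67321
At α=0.1: p ≥ α → fail to reject H₀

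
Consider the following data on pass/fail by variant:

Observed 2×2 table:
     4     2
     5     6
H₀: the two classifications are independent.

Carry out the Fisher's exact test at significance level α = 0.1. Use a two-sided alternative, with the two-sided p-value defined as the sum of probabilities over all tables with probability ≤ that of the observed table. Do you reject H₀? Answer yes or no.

reject H₀: no

Margins: r₁=6, r₂=11, c₁=9, c₂=8, n=17
p_obs = C(6,4)·C(11,5)/C(17,9); sum pmf over tables with pmf ≤ p_obs
p-value (two-sided) = 0.61991
At α=0.1: p ≥ α → fail to reject H₀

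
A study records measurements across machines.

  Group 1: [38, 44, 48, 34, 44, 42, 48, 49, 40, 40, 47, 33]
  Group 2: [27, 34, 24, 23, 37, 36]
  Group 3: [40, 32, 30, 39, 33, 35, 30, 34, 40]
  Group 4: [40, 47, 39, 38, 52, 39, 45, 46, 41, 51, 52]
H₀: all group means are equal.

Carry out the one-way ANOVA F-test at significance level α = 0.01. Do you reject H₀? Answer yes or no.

reject H₀: yes

Group means [42.25, 30.17, 34.78, 44.55], grand mean 39.237
SSB = Σnᵢ(x̄ᵢ−x̄)² = 1091.502; SSW = ΣΣ(x−x̄ᵢ)² = 945.366
MSB = 1091.502/3 = 363.8341; MSW = 945.366/34 = 27.8049
F = MSB/MSW = 13.0853
df = (3, 34)
p-value (upper-tail) = 0.00001
At α=0.01: p < α → reject H₀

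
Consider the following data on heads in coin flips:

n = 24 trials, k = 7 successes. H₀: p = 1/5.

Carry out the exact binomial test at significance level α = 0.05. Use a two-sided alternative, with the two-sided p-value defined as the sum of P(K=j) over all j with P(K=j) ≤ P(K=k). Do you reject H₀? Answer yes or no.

reject H₀: no

Exact binomial: n=24, k=7, p₀=1/5=0.2000
P(X=j) = C(n,j)·p₀^j·(1−p₀)^(n−j); p = Σ P(X=j) over j with P(X=j) ≤ P(X=7)
p-value (two-sided) = 0.30345
At α=0.05: p ≥ α → fail to reject H₀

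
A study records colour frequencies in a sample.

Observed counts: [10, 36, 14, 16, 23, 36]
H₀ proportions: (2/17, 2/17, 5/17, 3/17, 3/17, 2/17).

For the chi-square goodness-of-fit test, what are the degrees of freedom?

degrees of freedom = 5

df = k − 1 = 6 − 1 = 5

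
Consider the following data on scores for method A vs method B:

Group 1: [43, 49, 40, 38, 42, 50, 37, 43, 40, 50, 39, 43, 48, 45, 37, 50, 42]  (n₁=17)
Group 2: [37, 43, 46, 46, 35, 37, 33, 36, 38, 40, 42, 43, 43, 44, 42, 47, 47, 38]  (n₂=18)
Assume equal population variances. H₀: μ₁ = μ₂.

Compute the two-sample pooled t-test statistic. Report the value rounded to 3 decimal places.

x̄₁=43.294, s₁=4.634, n₁=17
x̄₂=40.944, s₂=4.345, n₂=18
s_p² = [16·4.634² + 17·4.345²]/33 = 20.1356
SE = √(s_p²·(1/17+1/18)) = 1.5176
t = (43.294−40.944)/1.5176 = 1.5483
df = 33

test statistic = 1.548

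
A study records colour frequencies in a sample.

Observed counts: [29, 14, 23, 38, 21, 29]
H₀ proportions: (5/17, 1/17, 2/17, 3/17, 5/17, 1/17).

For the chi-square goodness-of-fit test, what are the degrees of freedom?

degrees of freedom = 5

df = k − 1 = 6 − 1 = 5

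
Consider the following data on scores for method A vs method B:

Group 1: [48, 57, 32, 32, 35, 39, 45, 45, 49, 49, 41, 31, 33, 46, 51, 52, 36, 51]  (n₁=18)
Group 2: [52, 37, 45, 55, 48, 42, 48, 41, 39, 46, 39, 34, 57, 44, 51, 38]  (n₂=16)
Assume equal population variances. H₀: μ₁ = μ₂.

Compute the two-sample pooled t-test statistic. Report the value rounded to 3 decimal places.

x̄₁=42.889, s₁=8.181, n₁=18
x̄₂=44.750, s₂=6.728, n₂=16
s_p² = [17·8.181² + 15·6.728²]/32 = 56.7743
SE = √(s_p²·(1/18+1/16)) = 2.5889
t = (42.889−44.750)/2.5889 = -0.7189
df = 32

test statistic = -0.719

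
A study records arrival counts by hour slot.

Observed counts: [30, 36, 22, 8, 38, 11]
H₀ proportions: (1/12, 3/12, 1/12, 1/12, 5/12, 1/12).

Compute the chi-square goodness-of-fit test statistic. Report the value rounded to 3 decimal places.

test statistic = 44.501

n = 145; E_i = n·p_i = [12.08, 36.25, 12.08, 12.08, 60.42, 12.08]
χ² = (30−12.08)²/12.08 + (36−36.25)²/36.25 + (22−12.08)²/12.08 + (8−12.08)²/12.08 + (38−60.42)²/60.42 + (11−12.08)²/12.08 = 44.5007
df = 5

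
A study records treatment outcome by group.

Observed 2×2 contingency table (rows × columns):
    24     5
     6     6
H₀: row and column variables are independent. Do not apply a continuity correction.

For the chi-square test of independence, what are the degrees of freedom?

degrees of freedom = 1

df = (r−1)(c−1) = (2−1)·(2−1) = 1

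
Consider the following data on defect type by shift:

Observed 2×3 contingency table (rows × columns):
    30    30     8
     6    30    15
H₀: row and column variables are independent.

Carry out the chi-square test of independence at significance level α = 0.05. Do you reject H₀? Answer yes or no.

reject H₀: yes

Row totals [68, 51], col totals [36, 60, 23], n=119
χ² = (30−20.57)²/20.57 + (30−34.29)²/34.29 + (8−13.14)²/13.14 + (6−15.43)²/15.43 + (30−25.71)²/25.71 + (15−9.86)²/9.86 = 16.0290
df = 2
p-value (upper-tail) = 0.00033
At α=0.05: p < α → reject H₀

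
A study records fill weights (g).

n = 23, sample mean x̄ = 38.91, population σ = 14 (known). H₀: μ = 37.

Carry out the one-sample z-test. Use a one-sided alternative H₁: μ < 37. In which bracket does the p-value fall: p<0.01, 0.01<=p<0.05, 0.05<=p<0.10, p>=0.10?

p-value bracket: p>=0.10

SE = σ/√n = 14/√23 = 2.9192
z = (x̄−μ₀)/SE = (38.91−37)/2.9192 = 0.6543
p-value (one-sided, H₁ less) = 0.74354
→ bracket: p>=0.10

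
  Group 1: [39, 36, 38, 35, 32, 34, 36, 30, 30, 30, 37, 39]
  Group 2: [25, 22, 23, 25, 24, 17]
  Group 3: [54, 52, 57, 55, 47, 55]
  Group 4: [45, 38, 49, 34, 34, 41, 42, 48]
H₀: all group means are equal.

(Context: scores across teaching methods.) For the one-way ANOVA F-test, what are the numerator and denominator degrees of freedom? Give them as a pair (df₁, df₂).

degrees of freedom = [3, 28]

k = 4 groups, N = 32 total
df = (k−1, N−k) = (4−1, 32−4) = (3, 28)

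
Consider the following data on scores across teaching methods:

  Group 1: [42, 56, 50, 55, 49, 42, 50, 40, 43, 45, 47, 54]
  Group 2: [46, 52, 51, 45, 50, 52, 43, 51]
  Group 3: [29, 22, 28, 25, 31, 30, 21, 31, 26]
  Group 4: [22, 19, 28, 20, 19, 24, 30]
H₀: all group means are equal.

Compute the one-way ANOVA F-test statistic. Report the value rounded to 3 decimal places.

Group means [47.75, 48.75, 27.00, 23.14], grand mean 38.000
SSB = Σnᵢ(x̄ᵢ−x̄)² = 4699.393; SSW = ΣΣ(x−x̄ᵢ)² = 644.607
MSB = 4699.393/3 = 1566.4643; MSW = 644.607/32 = 20.1440
F = MSB/MSW = 77.7634
df = (3, 32)

test statistic = 77.763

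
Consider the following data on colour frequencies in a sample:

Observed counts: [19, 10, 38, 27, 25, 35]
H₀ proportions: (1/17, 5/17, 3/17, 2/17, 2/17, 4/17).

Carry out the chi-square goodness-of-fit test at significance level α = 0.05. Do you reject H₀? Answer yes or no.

reject H₀: yes

n = 154; E_i = n·p_i = [9.06, 45.29, 27.18, 18.12, 18.12, 36.24]
χ² = (19−9.06)²/9.06 + (10−45.29)²/45.29 + (38−27.18)²/27.18 + (27−18.12)²/18.12 + (25−18.12)²/18.12 + (35−36.24)²/36.24 = 49.7332
df = 5
p-value (upper-tail) = 0.00000
At α=0.05: p < α → reject H₀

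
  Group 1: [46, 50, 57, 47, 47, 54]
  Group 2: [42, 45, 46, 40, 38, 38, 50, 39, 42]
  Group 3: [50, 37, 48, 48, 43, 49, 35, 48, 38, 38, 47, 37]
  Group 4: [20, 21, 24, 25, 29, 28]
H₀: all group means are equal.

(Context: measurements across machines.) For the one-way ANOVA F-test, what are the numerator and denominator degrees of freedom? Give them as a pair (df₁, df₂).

degrees of freedom = [3, 29]

k = 4 groups, N = 33 total
df = (k−1, N−k) = (4−1, 33−4) = (3, 29)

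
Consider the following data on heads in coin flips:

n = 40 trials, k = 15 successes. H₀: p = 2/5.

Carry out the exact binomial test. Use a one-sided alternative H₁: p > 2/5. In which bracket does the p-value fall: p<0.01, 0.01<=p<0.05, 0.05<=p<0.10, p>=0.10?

Exact binomial: n=40, k=15, p₀=2/5=0.4000
P(X≥15) from Σ C(n,i)·p₀^i·(1−p₀)^(n−i)
p-value (one-sided, H₁ greater) = 0.68257
→ bracket: p>=0.10

p-value bracket: p>=0.10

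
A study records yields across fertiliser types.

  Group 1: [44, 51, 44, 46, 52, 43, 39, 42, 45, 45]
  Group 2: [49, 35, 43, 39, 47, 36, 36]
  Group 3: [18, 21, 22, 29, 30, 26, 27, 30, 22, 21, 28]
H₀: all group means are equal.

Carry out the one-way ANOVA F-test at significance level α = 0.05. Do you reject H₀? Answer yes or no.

Group means [45.10, 40.71, 24.91], grand mean 36.071
SSB = Σnᵢ(x̄ᵢ−x̄)² = 2336.619; SSW = ΣΣ(x−x̄ᵢ)² = 509.238
MSB = 2336.619/2 = 1168.3097; MSW = 509.238/25 = 20.3695
F = MSB/MSW = 57.3558
df = (2, 25)
p-value (upper-tail) = 0.00000
At α=0.05: p < α → reject H₀

reject H₀: yes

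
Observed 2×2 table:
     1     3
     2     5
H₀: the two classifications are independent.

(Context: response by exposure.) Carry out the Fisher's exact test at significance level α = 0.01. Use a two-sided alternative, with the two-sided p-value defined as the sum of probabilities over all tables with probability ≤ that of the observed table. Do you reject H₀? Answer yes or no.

Margins: r₁=4, r₂=7, c₁=3, c₂=8, n=11
p_obs = C(4,1)·C(7,2)/C(11,3); sum pmf over tables with pmf ≤ p_obs
p-value (two-sided) = 1.00000
At α=0.01: p ≥ α → fail to reject H₀

reject H₀: no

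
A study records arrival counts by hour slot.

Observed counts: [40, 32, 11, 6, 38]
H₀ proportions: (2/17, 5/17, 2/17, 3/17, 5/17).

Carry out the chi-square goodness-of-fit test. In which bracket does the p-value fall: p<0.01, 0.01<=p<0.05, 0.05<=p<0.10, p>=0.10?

n = 127; E_i = n·p_i = [14.94, 37.35, 14.94, 22.41, 37.35]
χ² = (40−14.94)²/14.94 + (32−37.35)²/37.35 + (11−14.94)²/14.94 + (6−22.41)²/22.41 + (38−37.35)²/37.35 = 55.8638
df = 4
p-value (upper-tail) = 0.00000
→ bracket: p<0.01

p-value bracket: p<0.01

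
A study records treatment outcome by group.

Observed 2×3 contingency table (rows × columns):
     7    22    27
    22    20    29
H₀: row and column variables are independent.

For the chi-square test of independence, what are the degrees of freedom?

df = (r−1)(c−1) = (2−1)·(3−1) = 2

degrees of freedom = 2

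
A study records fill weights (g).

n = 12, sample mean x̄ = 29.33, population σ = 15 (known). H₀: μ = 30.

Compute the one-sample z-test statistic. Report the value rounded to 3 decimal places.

test statistic = -0.155

SE = σ/√n = 15/√12 = 4.3301
z = (x̄−μ₀)/SE = (29.33−30)/4.3301 = -0.1547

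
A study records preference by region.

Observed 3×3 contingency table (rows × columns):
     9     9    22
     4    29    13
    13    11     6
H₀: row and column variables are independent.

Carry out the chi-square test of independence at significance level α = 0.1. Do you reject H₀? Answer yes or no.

Row totals [40, 46, 30], col totals [26, 49, 41], n=116
χ² = (9−8.97)²/8.97 + (9−16.90)²/16.90 + (22−14.14)²/14.14 + (4−10.31)²/10.31 + (29−19.43)²/19.43 + (13−16.26)²/16.26 + (13−6.72)²/6.72 + (11−12.67)²/12.67 + (6−10.60)²/10.60 = 25.3670
df = 4
p-value (upper-tail) = 0.00004
At α=0.1: p < α → reject H₀

reject H₀: yes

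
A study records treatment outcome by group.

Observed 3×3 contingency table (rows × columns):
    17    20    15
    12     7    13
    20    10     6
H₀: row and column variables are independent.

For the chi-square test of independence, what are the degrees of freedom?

df = (r−1)(c−1) = (3−1)·(3−1) = 4

degrees of freedom = 4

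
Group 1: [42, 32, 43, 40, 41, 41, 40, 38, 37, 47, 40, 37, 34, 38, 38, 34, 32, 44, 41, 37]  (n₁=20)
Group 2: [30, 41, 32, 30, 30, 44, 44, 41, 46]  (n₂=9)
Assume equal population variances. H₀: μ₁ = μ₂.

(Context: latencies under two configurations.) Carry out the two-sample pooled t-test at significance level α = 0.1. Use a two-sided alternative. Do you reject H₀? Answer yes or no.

reject H₀: no

x̄₁=38.800, s₁=3.915, n₁=20
x̄₂=37.556, s₂=6.894, n₂=9
s_p² = [19·3.915² + 8·6.894²]/27 = 24.8675
SE = √(s_p²·(1/20+1/9)) = 2.0016
t = (38.800−37.556)/2.0016 = 0.6217
df = 27
p-value (two-sided) = 0.53934
At α=0.1: p ≥ α → fail to reject H₀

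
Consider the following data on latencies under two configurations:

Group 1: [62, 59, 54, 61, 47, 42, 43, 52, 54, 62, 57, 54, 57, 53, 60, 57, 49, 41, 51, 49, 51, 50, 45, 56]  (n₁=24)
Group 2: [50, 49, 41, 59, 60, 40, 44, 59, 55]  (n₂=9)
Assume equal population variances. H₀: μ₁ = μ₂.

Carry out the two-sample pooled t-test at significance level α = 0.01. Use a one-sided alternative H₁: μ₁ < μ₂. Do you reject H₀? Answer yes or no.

reject H₀: no

x̄₁=52.750, s₁=6.201, n₁=24
x̄₂=50.778, s₂=7.902, n₂=9
s_p² = [23·6.201² + 8·7.902²]/31 = 44.6470
SE = √(s_p²·(1/24+1/9)) = 2.6117
t = (52.750−50.778)/2.6117 = 0.7551
df = 31
p-value (one-sided, H₁ less) = 0.77207
At α=0.01: p ≥ α → fail to reject H₀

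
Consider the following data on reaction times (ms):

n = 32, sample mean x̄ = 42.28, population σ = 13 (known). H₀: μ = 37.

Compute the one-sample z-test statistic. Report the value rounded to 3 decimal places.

SE = σ/√n = 13/√32 = 2.2981
z = (x̄−μ₀)/SE = (42.28−37)/2.2981 = 2.2976

test statistic = 2.298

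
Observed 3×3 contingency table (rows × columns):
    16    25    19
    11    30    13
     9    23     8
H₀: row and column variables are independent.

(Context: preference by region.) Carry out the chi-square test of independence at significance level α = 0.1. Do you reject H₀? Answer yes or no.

reject H₀: no

Row totals [60, 54, 40], col totals [36, 78, 40], n=154
χ² = (16−14.03)²/14.03 + (25−30.39)²/30.39 + (19−15.58)²/15.58 + (11−12.62)²/12.62 + (30−27.35)²/27.35 + (13−14.03)²/14.03 + (9−9.35)²/9.35 + (23−20.26)²/20.26 + (8−10.39)²/10.39 = 3.4561
df = 4
p-value (upper-tail) = 0.48458
At α=0.1: p ≥ α → fail to reject H₀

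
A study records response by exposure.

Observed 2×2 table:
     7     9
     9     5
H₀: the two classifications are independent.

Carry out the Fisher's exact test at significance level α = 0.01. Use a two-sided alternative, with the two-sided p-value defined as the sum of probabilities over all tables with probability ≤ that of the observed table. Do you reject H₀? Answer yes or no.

reject H₀: no

Margins: r₁=16, r₂=14, c₁=16, c₂=14, n=30
p_obs = C(16,7)·C(14,9)/C(30,16); sum pmf over tables with pmf ≤ p_obs
p-value (two-sided) = 0.29888
At α=0.01: p ≥ α → fail to reject H₀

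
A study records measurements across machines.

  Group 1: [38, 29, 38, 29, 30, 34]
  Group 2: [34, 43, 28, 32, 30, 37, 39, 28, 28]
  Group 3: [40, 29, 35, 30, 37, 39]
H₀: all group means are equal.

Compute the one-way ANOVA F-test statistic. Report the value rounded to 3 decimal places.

test statistic = 0.312

Group means [33.00, 33.22, 35.00], grand mean 33.667
SSB = Σnᵢ(x̄ᵢ−x̄)² = 15.111; SSW = ΣΣ(x−x̄ᵢ)² = 435.556
MSB = 15.111/2 = 7.5556; MSW = 435.556/18 = 24.1975
F = MSB/MSW = 0.3122
df = (2, 18)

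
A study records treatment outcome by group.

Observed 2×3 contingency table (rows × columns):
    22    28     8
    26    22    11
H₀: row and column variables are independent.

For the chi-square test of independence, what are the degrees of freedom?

degrees of freedom = 2

df = (r−1)(c−1) = (2−1)·(3−1) = 2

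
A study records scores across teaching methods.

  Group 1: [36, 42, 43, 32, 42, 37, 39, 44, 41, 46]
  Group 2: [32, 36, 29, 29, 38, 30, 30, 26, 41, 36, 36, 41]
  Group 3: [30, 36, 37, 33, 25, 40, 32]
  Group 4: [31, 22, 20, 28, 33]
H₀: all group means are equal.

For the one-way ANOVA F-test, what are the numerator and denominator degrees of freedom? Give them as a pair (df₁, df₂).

degrees of freedom = [3, 30]

k = 4 groups, N = 34 total
df = (k−1, N−k) = (4−1, 34−4) = (3, 30)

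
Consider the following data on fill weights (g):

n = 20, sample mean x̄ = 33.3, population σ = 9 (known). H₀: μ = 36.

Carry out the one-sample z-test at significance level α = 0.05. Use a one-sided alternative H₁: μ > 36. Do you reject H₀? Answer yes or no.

SE = σ/√n = 9/√20 = 2.0125
z = (x̄−μ₀)/SE = (33.3−36)/2.0125 = -1.3416
p-value (one-sided, H₁ greater) = 0.91014
At α=0.05: p ≥ α → fail to reject H₀

reject H₀: no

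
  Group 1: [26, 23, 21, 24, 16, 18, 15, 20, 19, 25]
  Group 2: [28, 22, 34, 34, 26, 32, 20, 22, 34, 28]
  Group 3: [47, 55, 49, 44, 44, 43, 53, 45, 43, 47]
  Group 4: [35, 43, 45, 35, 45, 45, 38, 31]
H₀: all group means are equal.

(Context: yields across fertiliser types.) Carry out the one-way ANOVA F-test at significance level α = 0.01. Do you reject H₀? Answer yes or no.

reject H₀: yes

Group means [20.70, 28.00, 47.00, 39.62], grand mean 33.526
SSB = Σnᵢ(x̄ᵢ−x̄)² = 4063.499; SSW = ΣΣ(x−x̄ᵢ)² = 767.975
MSB = 4063.499/3 = 1354.4996; MSW = 767.975/34 = 22.5875
F = MSB/MSW = 59.9668
df = (3, 34)
p-value (upper-tail) = 0.00000
At α=0.01: p < α → reject H₀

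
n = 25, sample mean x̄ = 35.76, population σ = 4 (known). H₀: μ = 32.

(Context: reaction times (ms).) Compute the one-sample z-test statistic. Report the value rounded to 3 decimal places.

SE = σ/√n = 4/√25 = 0.8000
z = (x̄−μ₀)/SE = (35.76−32)/0.8000 = 4.7000

test statistic = 4.700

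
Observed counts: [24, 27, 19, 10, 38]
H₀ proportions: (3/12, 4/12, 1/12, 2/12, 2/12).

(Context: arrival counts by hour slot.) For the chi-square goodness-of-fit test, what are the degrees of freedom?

degrees of freedom = 4

df = k − 1 = 5 − 1 = 4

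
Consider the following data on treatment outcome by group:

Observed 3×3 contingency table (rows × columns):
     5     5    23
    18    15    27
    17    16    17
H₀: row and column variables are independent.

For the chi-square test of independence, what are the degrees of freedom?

degrees of freedom = 4

df = (r−1)(c−1) = (3−1)·(3−1) = 4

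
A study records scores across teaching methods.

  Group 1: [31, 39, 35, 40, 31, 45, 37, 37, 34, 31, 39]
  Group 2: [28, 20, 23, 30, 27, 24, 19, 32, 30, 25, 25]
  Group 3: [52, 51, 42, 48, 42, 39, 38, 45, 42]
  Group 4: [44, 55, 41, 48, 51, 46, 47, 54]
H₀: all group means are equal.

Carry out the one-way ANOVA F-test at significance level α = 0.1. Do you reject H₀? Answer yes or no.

reject H₀: yes

Group means [36.27, 25.73, 44.33, 48.25], grand mean 37.615
SSB = Σnᵢ(x̄ᵢ−x̄)² = 2885.367; SSW = ΣΣ(x−x̄ᵢ)² = 733.864
MSB = 2885.367/3 = 961.7890; MSW = 733.864/35 = 20.9675
F = MSB/MSW = 45.8704
df = (3, 35)
p-value (upper-tail) = 0.00000
At α=0.1: p < α → reject H₀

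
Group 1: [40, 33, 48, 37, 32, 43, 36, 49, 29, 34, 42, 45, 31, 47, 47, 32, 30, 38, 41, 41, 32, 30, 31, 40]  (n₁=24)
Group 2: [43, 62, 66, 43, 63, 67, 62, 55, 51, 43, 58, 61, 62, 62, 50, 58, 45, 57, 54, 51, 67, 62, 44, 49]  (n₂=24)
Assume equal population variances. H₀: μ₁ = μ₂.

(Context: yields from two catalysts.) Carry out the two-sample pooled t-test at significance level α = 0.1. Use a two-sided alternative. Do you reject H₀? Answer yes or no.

x̄₁=37.833, s₁=6.458, n₁=24
x̄₂=55.625, s₂=8.112, n₂=24
s_p² = [23·6.458² + 23·8.112²]/46 = 53.7600
SE = √(s_p²·(1/24+1/24)) = 2.1166
t = (37.833−55.625)/2.1166 = -8.4058
df = 46
p-value (two-sided) = 0.00000
At α=0.1: p < α → reject H₀

reject H₀: yes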